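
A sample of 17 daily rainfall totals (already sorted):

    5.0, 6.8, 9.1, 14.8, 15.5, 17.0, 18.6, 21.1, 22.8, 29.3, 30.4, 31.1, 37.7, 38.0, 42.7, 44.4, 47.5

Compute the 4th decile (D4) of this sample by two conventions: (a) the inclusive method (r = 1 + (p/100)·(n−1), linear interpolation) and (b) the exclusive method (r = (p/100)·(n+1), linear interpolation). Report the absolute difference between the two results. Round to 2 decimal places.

n = 17.
(a) r = 7.4; between ranks 7 (18.6) and 8 (21.1): 19.6.
(b) r = 7.2; between ranks 7 (18.6) and 8 (21.1): 19.1.
|19.6 − 19.1| = 0.5.

0.50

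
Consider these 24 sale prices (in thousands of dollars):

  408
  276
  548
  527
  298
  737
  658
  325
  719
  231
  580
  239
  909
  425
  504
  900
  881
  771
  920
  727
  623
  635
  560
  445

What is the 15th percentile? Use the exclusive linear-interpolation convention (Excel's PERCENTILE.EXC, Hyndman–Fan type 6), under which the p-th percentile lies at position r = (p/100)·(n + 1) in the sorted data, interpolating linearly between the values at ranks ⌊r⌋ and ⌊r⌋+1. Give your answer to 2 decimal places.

292.50

Sorted: 231, 239, 276, 298, 325, 408, 425, 445, 504, 527, 548, 560, 580, 623, 635, 658, 719, 727, 737, 771, 881, 900, 909, 920.
n = 24.
r = (15/100)·(24 + 1) = 3.75.
Rank 3 is 276 and rank 4 is 298.
Interpolate: 276 + 0.75·(298 − 276) = 276 + 0.75·22 = 292.5.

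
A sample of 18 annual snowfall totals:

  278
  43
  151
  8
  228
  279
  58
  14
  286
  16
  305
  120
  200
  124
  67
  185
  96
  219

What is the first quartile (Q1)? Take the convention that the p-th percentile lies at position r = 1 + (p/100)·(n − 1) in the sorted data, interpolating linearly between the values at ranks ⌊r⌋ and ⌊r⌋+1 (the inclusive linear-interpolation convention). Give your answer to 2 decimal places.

60.25

Sorted: 8, 14, 16, 43, 58, 67, 96, 120, 124, 151, 185, 200, 219, 228, 278, 279, 286, 305.
n = 18.
r = 1 + (25/100)·(18 − 1) = 1 + 4.25 = 5.25.
Rank 5 is 58 and rank 6 is 67.
Interpolate: 58 + 0.25·(67 − 58) = 58 + 0.25·9 = 60.25.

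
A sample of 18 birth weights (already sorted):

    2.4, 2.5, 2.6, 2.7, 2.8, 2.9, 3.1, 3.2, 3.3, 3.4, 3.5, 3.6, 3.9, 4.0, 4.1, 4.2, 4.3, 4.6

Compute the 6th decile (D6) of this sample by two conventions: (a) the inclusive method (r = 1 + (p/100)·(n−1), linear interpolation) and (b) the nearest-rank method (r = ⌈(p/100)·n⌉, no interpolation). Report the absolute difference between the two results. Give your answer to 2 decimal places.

0.02

n = 18.
(a) r = 11.2; between ranks 11 (3.5) and 12 (3.6): 3.52.
(b) the nearest-rank method: rank 11 → 3.5.
|3.52 − 3.5| = 0.02.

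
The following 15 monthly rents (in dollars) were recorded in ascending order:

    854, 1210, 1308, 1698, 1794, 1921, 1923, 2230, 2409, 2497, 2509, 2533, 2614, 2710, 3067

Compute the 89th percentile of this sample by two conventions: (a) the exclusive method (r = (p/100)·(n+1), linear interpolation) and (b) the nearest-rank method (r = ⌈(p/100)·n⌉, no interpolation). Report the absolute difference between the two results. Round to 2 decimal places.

n = 15.
(a) r = 14.24; between ranks 14 (2710) and 15 (3067): 2795.68.
(b) the nearest-rank method: rank 14 → 2710.
|2795.68 − 2710| = 85.68.

85.68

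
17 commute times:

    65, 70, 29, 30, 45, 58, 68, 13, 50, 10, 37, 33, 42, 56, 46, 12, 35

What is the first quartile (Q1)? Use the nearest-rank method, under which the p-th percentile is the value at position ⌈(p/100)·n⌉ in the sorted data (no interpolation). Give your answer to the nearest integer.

30

Sorted: 10, 12, 13, 29, 30, 33, 35, 37, 42, 45, 46, 50, 56, 58, 65, 68, 70.
n = 17.
Position = ⌈25/100 · 17⌉ = ⌈4.25⌉ = 5.
The value at rank 5 is 30.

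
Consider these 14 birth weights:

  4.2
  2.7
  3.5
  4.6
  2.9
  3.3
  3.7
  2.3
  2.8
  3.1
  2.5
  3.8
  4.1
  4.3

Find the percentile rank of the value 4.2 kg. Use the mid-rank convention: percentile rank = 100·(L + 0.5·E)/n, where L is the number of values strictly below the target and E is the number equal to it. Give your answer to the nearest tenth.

82.1

Sorted: 2.3, 2.5, 2.7, 2.8, 2.9, 3.1, 3.3, 3.5, 3.7, 3.8, 4.1, 4.2, 4.3, 4.6.
Count below 4.2: L = 11; count equal: E = 1; n = 14.
Percentile rank = 100·(11 + 0.5·1)/14 = 100·11.5/14 = 82.14.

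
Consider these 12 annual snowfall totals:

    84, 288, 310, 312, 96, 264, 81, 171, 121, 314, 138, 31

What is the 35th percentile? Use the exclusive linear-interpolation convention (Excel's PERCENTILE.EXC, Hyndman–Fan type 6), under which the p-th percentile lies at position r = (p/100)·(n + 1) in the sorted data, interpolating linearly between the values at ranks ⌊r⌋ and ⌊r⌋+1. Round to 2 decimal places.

Sorted: 31, 81, 84, 96, 121, 138, 171, 264, 288, 310, 312, 314.
n = 12.
r = (35/100)·(12 + 1) = 4.55.
Rank 4 is 96 and rank 5 is 121.
Interpolate: 96 + 0.55·(121 − 96) = 96 + 0.55·25 = 109.75.

109.75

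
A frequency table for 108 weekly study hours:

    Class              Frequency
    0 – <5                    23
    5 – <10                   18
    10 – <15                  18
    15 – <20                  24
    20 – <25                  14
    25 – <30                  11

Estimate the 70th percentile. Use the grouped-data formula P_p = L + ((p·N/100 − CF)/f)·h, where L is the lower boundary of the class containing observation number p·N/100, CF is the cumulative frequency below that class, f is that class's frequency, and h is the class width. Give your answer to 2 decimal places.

18.46

N = 108; target position k = 70/100 · 108 = 75.6.
Cumulative frequencies: 23, 41, 59, 83, 97, 108.
Observation 75.6 falls in the class 15 – <20.
L = 15, CF = 59, f = 24, h = 5.
P70 = 15 + ((75.6 − 59)/24)·5 = 15 + 3.45833 = 18.4583.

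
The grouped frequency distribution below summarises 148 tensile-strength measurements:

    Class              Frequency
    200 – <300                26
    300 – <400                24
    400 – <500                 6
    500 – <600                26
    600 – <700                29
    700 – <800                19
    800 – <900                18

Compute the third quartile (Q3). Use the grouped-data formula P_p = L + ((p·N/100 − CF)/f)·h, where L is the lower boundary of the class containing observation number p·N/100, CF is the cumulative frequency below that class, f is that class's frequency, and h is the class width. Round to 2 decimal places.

N = 148; target position k = 75/100 · 148 = 111.
Cumulative frequencies: 26, 50, 56, 82, 111, 130, 148.
Observation 111 falls in the class 600 – <700.
L = 600, CF = 82, f = 29, h = 100.
P75 = 600 + ((111 − 82)/29)·100 = 600 + 100 = 700.

700.00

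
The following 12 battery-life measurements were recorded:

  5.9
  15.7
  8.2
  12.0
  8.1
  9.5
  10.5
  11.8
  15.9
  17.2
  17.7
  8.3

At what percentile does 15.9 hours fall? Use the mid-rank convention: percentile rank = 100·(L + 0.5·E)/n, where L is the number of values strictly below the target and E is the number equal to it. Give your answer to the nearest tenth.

79.2

Sorted: 5.9, 8.1, 8.2, 8.3, 9.5, 10.5, 11.8, 12.0, 15.7, 15.9, 17.2, 17.7.
Count below 15.9: L = 9; count equal: E = 1; n = 12.
Percentile rank = 100·(9 + 0.5·1)/12 = 100·9.5/12 = 79.17.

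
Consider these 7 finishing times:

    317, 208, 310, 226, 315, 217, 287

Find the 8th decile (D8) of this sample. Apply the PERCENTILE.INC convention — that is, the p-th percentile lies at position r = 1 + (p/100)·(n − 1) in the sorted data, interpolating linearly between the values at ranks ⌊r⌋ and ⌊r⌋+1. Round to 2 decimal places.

314.00

Sorted: 208, 217, 226, 287, 310, 315, 317.
n = 7.
r = 1 + (80/100)·(7 − 1) = 1 + 4.8 = 5.8.
Rank 5 is 310 and rank 6 is 315.
Interpolate: 310 + 0.8·(315 − 310) = 310 + 0.8·5 = 314.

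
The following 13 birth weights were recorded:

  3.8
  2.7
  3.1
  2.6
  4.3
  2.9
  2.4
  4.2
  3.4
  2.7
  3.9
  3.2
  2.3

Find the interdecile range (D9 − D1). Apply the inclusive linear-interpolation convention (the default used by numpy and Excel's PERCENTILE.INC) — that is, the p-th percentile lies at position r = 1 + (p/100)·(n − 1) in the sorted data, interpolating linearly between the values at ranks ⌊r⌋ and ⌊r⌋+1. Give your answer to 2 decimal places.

1.70

Sorted: 2.3, 2.4, 2.6, 2.7, 2.7, 2.9, 3.1, 3.2, 3.4, 3.8, 3.9, 4.2, 4.3.
n = 13.
P10: r = 2.2; ranks 2–3 are 2.4, 2.6; interpolating gives 2.44.
P90: r = 11.8; ranks 11–12 are 3.9, 4.2; interpolating gives 4.14.
Difference: 4.14 − 2.44 = 1.7.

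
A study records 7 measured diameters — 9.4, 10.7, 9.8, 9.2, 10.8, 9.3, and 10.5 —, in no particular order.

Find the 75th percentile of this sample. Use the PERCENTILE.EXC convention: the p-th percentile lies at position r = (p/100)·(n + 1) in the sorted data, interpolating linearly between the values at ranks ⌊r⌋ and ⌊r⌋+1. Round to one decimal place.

Sorted: 9.2, 9.3, 9.4, 9.8, 10.5, 10.7, 10.8.
n = 7.
r = (75/100)·(7 + 1) = 6.
r is an integer, so P75 is the value at rank 6: 10.7.

10.7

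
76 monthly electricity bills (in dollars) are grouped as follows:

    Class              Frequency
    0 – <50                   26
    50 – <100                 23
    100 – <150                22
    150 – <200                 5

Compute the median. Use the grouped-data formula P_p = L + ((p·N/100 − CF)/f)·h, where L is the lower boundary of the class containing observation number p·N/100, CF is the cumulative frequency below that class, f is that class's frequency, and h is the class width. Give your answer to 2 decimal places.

N = 76; target position k = 50/100 · 76 = 38.
Cumulative frequencies: 26, 49, 71, 76.
Observation 38 falls in the class 50 – <100.
L = 50, CF = 26, f = 23, h = 50.
P50 = 50 + ((38 − 26)/23)·50 = 50 + 26.087 = 76.087.

76.09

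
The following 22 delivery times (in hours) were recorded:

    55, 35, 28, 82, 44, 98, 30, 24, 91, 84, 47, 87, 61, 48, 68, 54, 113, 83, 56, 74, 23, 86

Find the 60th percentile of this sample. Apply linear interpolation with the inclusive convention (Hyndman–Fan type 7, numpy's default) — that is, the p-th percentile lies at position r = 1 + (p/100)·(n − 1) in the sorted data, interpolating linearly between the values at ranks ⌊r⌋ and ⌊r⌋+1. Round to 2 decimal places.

Sorted: 23, 24, 28, 30, 35, 44, 47, 48, 54, 55, 56, 61, 68, 74, 82, 83, 84, 86, 87, 91, 98, 113.
n = 22.
r = 1 + (60/100)·(22 − 1) = 1 + 12.6 = 13.6.
Rank 13 is 68 and rank 14 is 74.
Interpolate: 68 + 0.6·(74 − 68) = 68 + 0.6·6 = 71.6.

71.60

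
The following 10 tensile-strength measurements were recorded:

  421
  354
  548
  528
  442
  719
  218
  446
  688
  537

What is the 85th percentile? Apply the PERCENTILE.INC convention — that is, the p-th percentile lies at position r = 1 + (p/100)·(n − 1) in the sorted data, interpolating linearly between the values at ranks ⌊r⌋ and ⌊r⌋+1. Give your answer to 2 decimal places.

Sorted: 218, 354, 421, 442, 446, 528, 537, 548, 688, 719.
n = 10.
r = 1 + (85/100)·(10 − 1) = 1 + 7.65 = 8.65.
Rank 8 is 548 and rank 9 is 688.
Interpolate: 548 + 0.65·(688 − 548) = 548 + 0.65·140 = 639.

639.00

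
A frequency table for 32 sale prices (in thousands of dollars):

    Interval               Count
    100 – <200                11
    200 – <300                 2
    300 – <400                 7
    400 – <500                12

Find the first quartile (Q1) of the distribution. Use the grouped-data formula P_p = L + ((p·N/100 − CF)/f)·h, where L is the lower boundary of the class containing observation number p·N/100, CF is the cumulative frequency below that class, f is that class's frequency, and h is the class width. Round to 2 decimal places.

N = 32; target position k = 25/100 · 32 = 8.
Cumulative frequencies: 11, 13, 20, 32.
Observation 8 falls in the class 100 – <200.
L = 100, CF = 0, f = 11, h = 100.
P25 = 100 + ((8 − 0)/11)·100 = 100 + 72.7273 = 172.727.

172.73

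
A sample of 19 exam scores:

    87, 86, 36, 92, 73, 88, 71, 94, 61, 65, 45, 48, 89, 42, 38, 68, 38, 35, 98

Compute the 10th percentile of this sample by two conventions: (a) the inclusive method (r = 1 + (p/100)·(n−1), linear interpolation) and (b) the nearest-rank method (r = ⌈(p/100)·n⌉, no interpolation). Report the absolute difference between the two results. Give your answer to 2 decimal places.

1.60

Sorted: 35, 36, 38, 38, 42, 45, 48, 61, 65, 68, 71, 73, 86, 87, 88, 89, 92, 94, 98.
n = 19.
(a) r = 2.8; between ranks 2 (36) and 3 (38): 37.6.
(b) the nearest-rank method: rank 2 → 36.
|37.6 − 36| = 1.6.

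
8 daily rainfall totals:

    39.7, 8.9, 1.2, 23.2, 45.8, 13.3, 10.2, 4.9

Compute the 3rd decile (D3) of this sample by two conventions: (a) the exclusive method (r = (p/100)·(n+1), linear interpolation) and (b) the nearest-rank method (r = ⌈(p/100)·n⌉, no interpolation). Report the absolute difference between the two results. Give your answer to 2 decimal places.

Sorted: 1.2, 4.9, 8.9, 10.2, 13.3, 23.2, 39.7, 45.8.
n = 8.
(a) r = 2.7; between ranks 2 (4.9) and 3 (8.9): 7.7.
(b) the nearest-rank method: rank 3 → 8.9.
|7.7 − 8.9| = 1.2.

1.20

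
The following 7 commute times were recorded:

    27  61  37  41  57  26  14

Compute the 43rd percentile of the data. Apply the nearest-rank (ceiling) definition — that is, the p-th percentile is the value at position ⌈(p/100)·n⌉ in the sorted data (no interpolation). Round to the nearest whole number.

37

Sorted: 14, 26, 27, 37, 41, 57, 61.
n = 7.
Position = ⌈43/100 · 7⌉ = ⌈3.01⌉ = 4.
The value at rank 4 is 37.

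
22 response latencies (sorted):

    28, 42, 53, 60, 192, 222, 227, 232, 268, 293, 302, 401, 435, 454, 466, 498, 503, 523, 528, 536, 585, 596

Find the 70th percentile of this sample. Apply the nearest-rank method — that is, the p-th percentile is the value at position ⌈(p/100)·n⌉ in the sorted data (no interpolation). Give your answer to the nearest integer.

n = 22.
Position = ⌈70/100 · 22⌉ = ⌈15.4⌉ = 16.
The value at rank 16 is 498.

498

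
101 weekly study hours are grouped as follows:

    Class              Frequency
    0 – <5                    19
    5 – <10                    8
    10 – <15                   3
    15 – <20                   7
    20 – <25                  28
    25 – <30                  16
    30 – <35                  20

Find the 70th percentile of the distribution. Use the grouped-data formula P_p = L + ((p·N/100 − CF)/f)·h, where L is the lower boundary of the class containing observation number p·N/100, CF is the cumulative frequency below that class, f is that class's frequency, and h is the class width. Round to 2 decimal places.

26.78

N = 101; target position k = 70/100 · 101 = 70.7.
Cumulative frequencies: 19, 27, 30, 37, 65, 81, 101.
Observation 70.7 falls in the class 25 – <30.
L = 25, CF = 65, f = 16, h = 5.
P70 = 25 + ((70.7 − 65)/16)·5 = 25 + 1.78125 = 26.7812.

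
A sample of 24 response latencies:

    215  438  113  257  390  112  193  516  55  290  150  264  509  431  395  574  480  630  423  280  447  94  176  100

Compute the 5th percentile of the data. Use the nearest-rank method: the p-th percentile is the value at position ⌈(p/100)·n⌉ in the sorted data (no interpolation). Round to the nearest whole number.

Sorted: 55, 94, 100, 112, 113, 150, 176, 193, 215, 257, 264, 280, 290, 390, 395, 423, 431, 438, 447, 480, 509, 516, 574, 630.
n = 24.
Position = ⌈5/100 · 24⌉ = ⌈1.2⌉ = 2.
The value at rank 2 is 94.

94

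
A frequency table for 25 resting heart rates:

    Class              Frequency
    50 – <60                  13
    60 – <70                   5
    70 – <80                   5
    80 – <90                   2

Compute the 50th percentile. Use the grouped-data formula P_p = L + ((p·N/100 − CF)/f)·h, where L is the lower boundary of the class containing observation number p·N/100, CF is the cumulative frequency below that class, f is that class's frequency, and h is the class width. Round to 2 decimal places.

59.62

N = 25; target position k = 50/100 · 25 = 12.5.
Cumulative frequencies: 13, 18, 23, 25.
Observation 12.5 falls in the class 50 – <60.
L = 50, CF = 0, f = 13, h = 10.
P50 = 50 + ((12.5 − 0)/13)·10 = 50 + 9.61538 = 59.6154.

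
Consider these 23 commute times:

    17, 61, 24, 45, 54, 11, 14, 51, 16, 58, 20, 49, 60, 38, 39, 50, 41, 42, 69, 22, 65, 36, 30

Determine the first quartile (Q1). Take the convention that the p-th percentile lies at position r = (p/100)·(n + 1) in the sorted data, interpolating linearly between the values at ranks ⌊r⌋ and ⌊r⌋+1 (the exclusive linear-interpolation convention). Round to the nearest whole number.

22

Sorted: 11, 14, 16, 17, 20, 22, 24, 30, 36, 38, 39, 41, 42, 45, 49, 50, 51, 54, 58, 60, 61, 65, 69.
n = 23.
r = (25/100)·(23 + 1) = 6.
r is an integer, so P25 is the value at rank 6: 22.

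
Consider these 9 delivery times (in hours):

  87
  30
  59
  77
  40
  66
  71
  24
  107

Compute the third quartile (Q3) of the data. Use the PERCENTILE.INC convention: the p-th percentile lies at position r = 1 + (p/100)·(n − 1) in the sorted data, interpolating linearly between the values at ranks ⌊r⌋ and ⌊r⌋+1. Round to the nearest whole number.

77

Sorted: 24, 30, 40, 59, 66, 71, 77, 87, 107.
n = 9.
r = 1 + (75/100)·(9 − 1) = 1 + 6 = 7.
r is an integer, so P75 is the value at rank 7: 77.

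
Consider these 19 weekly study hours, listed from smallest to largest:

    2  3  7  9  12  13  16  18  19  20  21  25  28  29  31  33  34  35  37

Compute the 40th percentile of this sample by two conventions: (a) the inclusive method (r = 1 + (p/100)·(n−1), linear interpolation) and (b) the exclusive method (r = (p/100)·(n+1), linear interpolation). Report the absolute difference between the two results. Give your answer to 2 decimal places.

n = 19.
(a) r = 8.2; between ranks 8 (18) and 9 (19): 18.2.
(b) r = 8 → value at rank 8 = 18.
|18.2 − 18| = 0.2.

0.20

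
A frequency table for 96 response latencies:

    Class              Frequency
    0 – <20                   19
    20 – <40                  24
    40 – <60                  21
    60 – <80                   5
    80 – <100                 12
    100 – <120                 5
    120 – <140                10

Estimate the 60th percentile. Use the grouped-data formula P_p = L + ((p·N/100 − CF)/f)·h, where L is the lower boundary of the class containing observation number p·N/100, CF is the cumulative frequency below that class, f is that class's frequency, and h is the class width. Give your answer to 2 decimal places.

N = 96; target position k = 60/100 · 96 = 57.6.
Cumulative frequencies: 19, 43, 64, 69, 81, 86, 96.
Observation 57.6 falls in the class 40 – <60.
L = 40, CF = 43, f = 21, h = 20.
P60 = 40 + ((57.6 − 43)/21)·20 = 40 + 13.9048 = 53.9048.

53.90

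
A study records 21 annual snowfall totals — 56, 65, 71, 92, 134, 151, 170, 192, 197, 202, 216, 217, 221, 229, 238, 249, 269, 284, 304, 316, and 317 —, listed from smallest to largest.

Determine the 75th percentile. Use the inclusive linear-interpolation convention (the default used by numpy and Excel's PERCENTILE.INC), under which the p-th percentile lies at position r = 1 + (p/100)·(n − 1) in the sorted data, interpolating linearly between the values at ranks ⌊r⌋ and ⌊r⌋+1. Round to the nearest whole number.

249

n = 21.
r = 1 + (75/100)·(21 − 1) = 1 + 15 = 16.
r is an integer, so P75 is the value at rank 16: 249.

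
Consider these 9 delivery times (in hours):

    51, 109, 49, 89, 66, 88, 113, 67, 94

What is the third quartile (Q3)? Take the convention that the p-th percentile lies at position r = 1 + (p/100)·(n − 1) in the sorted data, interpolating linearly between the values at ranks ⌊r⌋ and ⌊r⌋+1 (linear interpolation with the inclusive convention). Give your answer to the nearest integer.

Sorted: 49, 51, 66, 67, 88, 89, 94, 109, 113.
n = 9.
r = 1 + (75/100)·(9 − 1) = 1 + 6 = 7.
r is an integer, so P75 is the value at rank 7: 94.

94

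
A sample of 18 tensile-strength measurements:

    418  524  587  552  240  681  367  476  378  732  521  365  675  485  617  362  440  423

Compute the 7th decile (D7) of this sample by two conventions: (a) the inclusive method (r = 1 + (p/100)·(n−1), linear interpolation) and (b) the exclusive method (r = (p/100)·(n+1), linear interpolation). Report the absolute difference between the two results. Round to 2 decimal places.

13.30

Sorted: 240, 362, 365, 367, 378, 418, 423, 440, 476, 485, 521, 524, 552, 587, 617, 675, 681, 732.
n = 18.
(a) r = 12.9; between ranks 12 (524) and 13 (552): 549.2.
(b) r = 13.3; between ranks 13 (552) and 14 (587): 562.5.
|549.2 − 562.5| = 13.3.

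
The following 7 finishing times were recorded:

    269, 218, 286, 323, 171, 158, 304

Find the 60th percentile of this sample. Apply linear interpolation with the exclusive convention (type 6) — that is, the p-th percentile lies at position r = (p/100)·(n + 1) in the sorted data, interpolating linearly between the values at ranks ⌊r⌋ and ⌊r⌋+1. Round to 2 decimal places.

282.60

Sorted: 158, 171, 218, 269, 286, 304, 323.
n = 7.
r = (60/100)·(7 + 1) = 4.8.
Rank 4 is 269 and rank 5 is 286.
Interpolate: 269 + 0.8·(286 − 269) = 269 + 0.8·17 = 282.6.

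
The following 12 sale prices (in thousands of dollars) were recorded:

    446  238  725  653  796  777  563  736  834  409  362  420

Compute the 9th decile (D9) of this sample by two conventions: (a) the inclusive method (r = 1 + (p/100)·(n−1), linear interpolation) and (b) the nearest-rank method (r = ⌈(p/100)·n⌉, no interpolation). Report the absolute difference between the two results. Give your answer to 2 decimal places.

1.90

Sorted: 238, 362, 409, 420, 446, 563, 653, 725, 736, 777, 796, 834.
n = 12.
(a) r = 10.9; between ranks 10 (777) and 11 (796): 794.1.
(b) the nearest-rank method: rank 11 → 796.
|794.1 − 796| = 1.9.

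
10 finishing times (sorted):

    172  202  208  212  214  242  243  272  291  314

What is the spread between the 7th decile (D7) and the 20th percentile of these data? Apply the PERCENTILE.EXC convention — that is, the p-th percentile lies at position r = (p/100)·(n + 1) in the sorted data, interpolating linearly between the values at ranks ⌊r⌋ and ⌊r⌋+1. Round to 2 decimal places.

n = 10.
P20: r = 2.2; ranks 2–3 are 202, 208; interpolating gives 203.2.
P70: r = 7.7; ranks 7–8 are 243, 272; interpolating gives 263.3.
Difference: 263.3 − 203.2 = 60.1.

60.10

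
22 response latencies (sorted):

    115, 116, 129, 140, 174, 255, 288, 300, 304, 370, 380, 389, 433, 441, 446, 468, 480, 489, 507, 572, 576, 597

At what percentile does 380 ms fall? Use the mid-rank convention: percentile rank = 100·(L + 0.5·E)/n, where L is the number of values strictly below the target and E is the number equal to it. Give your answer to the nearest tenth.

47.7

Count below 380: L = 10; count equal: E = 1; n = 22.
Percentile rank = 100·(10 + 0.5·1)/22 = 100·10.5/22 = 47.73.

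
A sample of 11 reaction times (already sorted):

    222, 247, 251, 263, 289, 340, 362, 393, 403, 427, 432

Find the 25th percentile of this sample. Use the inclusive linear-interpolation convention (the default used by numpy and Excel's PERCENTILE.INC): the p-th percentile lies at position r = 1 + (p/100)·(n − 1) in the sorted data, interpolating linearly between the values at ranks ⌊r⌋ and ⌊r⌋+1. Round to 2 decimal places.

257.00

n = 11.
r = 1 + (25/100)·(11 − 1) = 1 + 2.5 = 3.5.
Rank 3 is 251 and rank 4 is 263.
Interpolate: 251 + 0.5·(263 − 251) = 251 + 0.5·12 = 257.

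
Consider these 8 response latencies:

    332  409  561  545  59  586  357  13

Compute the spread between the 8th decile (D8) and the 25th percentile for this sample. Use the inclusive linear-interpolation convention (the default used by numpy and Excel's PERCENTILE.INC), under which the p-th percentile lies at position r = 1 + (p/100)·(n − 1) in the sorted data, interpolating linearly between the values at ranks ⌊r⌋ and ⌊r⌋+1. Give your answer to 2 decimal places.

290.85

Sorted: 13, 59, 332, 357, 409, 545, 561, 586.
n = 8.
P25: r = 2.75; ranks 2–3 are 59, 332; interpolating gives 263.75.
P80: r = 6.6; ranks 6–7 are 545, 561; interpolating gives 554.6.
Difference: 554.6 − 263.75 = 290.85.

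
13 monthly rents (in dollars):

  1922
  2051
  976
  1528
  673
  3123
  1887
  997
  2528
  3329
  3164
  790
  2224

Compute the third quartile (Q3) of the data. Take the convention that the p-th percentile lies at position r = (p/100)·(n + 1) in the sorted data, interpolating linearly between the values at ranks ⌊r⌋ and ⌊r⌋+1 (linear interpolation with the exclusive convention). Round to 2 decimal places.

2825.50

Sorted: 673, 790, 976, 997, 1528, 1887, 1922, 2051, 2224, 2528, 3123, 3164, 3329.
n = 13.
r = (75/100)·(13 + 1) = 10.5.
Rank 10 is 2528 and rank 11 is 3123.
Interpolate: 2528 + 0.5·(3123 − 2528) = 2528 + 0.5·595 = 2825.5.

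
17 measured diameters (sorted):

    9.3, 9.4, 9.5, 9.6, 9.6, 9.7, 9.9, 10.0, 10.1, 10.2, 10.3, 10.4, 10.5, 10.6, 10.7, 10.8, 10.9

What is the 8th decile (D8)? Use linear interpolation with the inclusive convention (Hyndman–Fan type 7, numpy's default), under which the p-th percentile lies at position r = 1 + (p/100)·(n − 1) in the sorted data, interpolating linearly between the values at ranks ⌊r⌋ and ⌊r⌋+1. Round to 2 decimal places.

10.58

n = 17.
r = 1 + (80/100)·(17 − 1) = 1 + 12.8 = 13.8.
Rank 13 is 10.5 and rank 14 is 10.6.
Interpolate: 10.5 + 0.8·(10.6 − 10.5) = 10.5 + 0.8·0.1 = 10.58.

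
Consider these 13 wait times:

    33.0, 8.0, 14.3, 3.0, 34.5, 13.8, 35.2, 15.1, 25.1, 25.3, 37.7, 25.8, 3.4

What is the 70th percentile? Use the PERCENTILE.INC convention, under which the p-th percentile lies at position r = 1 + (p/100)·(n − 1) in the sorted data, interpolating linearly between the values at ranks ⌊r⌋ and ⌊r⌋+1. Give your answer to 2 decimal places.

28.68

Sorted: 3.0, 3.4, 8.0, 13.8, 14.3, 15.1, 25.1, 25.3, 25.8, 33.0, 34.5, 35.2, 37.7.
n = 13.
r = 1 + (70/100)·(13 − 1) = 1 + 8.4 = 9.4.
Rank 9 is 25.8 and rank 10 is 33.0.
Interpolate: 25.8 + 0.4·(33.0 − 25.8) = 25.8 + 0.4·7.2 = 28.68.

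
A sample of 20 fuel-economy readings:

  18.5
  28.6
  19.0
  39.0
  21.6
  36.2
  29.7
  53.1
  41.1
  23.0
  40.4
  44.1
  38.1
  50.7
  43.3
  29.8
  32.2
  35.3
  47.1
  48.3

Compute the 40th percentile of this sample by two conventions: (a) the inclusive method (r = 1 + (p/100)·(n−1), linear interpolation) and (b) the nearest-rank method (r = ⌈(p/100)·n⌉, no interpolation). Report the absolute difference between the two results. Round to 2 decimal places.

1.86

Sorted: 18.5, 19.0, 21.6, 23.0, 28.6, 29.7, 29.8, 32.2, 35.3, 36.2, 38.1, 39.0, 40.4, 41.1, 43.3, 44.1, 47.1, 48.3, 50.7, 53.1.
n = 20.
(a) r = 8.6; between ranks 8 (32.2) and 9 (35.3): 34.06.
(b) the nearest-rank method: rank 8 → 32.2.
|34.06 − 32.2| = 1.86.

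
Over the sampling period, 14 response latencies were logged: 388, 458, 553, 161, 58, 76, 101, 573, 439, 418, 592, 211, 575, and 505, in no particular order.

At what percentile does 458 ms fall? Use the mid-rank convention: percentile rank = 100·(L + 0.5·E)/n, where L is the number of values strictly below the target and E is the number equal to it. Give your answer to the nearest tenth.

60.7

Sorted: 58, 76, 101, 161, 211, 388, 418, 439, 458, 505, 553, 573, 575, 592.
Count below 458: L = 8; count equal: E = 1; n = 14.
Percentile rank = 100·(8 + 0.5·1)/14 = 100·8.5/14 = 60.71.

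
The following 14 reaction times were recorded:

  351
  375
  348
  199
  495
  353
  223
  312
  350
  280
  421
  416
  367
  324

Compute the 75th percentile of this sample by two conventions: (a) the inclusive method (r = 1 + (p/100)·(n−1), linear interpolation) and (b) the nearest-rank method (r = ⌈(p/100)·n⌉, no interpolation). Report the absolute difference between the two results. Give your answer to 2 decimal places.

2.00

Sorted: 199, 223, 280, 312, 324, 348, 350, 351, 353, 367, 375, 416, 421, 495.
n = 14.
(a) r = 10.75; between ranks 10 (367) and 11 (375): 373.
(b) the nearest-rank method: rank 11 → 375.
|373 − 375| = 2.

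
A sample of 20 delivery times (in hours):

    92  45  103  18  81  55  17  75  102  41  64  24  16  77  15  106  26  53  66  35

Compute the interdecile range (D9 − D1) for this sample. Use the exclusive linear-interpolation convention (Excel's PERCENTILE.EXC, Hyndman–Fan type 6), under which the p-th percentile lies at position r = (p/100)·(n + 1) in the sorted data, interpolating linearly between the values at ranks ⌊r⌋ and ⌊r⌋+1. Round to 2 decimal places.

86.80

Sorted: 15, 16, 17, 18, 24, 26, 35, 41, 45, 53, 55, 64, 66, 75, 77, 81, 92, 102, 103, 106.
n = 20.
P10: r = 2.1; ranks 2–3 are 16, 17; interpolating gives 16.1.
P90: r = 18.9; ranks 18–19 are 102, 103; interpolating gives 102.9.
Difference: 102.9 − 16.1 = 86.8.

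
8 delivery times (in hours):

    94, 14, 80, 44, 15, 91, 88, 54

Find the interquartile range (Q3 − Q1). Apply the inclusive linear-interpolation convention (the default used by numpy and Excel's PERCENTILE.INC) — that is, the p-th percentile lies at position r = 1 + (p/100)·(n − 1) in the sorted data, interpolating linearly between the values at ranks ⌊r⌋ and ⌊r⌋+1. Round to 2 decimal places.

52.00

Sorted: 14, 15, 44, 54, 80, 88, 91, 94.
n = 8.
P25: r = 2.75; ranks 2–3 are 15, 44; interpolating gives 36.75.
P75: r = 6.25; ranks 6–7 are 88, 91; interpolating gives 88.75.
Difference: 88.75 − 36.75 = 52.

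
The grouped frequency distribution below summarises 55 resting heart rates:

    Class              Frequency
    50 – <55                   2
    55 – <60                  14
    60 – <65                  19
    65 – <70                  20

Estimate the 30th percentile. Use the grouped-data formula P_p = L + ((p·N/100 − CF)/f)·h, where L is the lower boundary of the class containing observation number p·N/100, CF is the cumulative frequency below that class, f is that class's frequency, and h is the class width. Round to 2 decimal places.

N = 55; target position k = 30/100 · 55 = 16.5.
Cumulative frequencies: 2, 16, 35, 55.
Observation 16.5 falls in the class 60 – <65.
L = 60, CF = 16, f = 19, h = 5.
P30 = 60 + ((16.5 − 16)/19)·5 = 60 + 0.131579 = 60.1316.

60.13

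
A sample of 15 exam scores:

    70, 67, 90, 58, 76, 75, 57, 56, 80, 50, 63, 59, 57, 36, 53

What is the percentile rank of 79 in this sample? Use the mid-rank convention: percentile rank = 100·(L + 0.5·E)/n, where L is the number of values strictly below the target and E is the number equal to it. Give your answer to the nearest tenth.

Sorted: 36, 50, 53, 56, 57, 57, 58, 59, 63, 67, 70, 75, 76, 80, 90.
Count below 79: L = 13; count equal: E = 0; n = 15.
Percentile rank = 100·(13 + 0.5·0)/15 = 100·13/15 = 86.67.

86.7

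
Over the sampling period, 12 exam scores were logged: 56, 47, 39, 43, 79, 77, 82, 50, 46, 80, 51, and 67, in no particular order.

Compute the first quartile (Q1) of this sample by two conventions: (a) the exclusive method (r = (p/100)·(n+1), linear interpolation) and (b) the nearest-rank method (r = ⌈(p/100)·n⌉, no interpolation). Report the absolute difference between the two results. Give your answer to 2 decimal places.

0.25

Sorted: 39, 43, 46, 47, 50, 51, 56, 67, 77, 79, 80, 82.
n = 12.
(a) r = 3.25; between ranks 3 (46) and 4 (47): 46.25.
(b) the nearest-rank method: rank 3 → 46.
|46.25 − 46| = 0.25.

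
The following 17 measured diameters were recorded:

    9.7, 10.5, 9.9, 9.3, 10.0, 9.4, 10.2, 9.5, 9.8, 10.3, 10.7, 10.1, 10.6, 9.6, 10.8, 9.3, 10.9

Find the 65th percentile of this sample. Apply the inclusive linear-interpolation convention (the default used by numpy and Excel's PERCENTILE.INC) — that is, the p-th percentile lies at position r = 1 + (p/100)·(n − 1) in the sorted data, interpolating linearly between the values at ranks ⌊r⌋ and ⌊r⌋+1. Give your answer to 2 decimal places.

Sorted: 9.3, 9.3, 9.4, 9.5, 9.6, 9.7, 9.8, 9.9, 10.0, 10.1, 10.2, 10.3, 10.5, 10.6, 10.7, 10.8, 10.9.
n = 17.
r = 1 + (65/100)·(17 − 1) = 1 + 10.4 = 11.4.
Rank 11 is 10.2 and rank 12 is 10.3.
Interpolate: 10.2 + 0.4·(10.3 − 10.2) = 10.2 + 0.4·0.1 = 10.24.

10.24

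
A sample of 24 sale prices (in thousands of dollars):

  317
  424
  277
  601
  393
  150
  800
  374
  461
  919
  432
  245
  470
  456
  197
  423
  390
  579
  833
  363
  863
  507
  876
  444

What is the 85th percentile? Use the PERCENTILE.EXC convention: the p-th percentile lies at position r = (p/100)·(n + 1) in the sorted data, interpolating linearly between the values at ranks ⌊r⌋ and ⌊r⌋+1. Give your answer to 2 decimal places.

840.50

Sorted: 150, 197, 245, 277, 317, 363, 374, 390, 393, 423, 424, 432, 444, 456, 461, 470, 507, 579, 601, 800, 833, 863, 876, 919.
n = 24.
r = (85/100)·(24 + 1) = 21.25.
Rank 21 is 833 and rank 22 is 863.
Interpolate: 833 + 0.25·(863 − 833) = 833 + 0.25·30 = 840.5.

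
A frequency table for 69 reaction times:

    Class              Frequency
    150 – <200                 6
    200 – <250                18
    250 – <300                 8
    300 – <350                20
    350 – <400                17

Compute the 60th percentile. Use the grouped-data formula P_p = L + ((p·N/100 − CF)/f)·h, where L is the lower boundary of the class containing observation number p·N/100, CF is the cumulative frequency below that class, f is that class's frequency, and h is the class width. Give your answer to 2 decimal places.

323.50

N = 69; target position k = 60/100 · 69 = 41.4.
Cumulative frequencies: 6, 24, 32, 52, 69.
Observation 41.4 falls in the class 300 – <350.
L = 300, CF = 32, f = 20, h = 50.
P60 = 300 + ((41.4 − 32)/20)·50 = 300 + 23.5 = 323.5.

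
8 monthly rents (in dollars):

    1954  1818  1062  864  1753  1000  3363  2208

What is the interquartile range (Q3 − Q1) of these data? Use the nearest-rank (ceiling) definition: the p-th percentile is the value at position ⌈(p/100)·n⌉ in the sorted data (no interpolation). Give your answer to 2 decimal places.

Sorted: 864, 1000, 1062, 1753, 1818, 1954, 2208, 3363.
n = 8.
P25: rank ⌈25/100·8⌉ = 2 → 1000.
P75: rank ⌈75/100·8⌉ = 6 → 1954.
Difference: 1954 − 1000 = 954.

954.00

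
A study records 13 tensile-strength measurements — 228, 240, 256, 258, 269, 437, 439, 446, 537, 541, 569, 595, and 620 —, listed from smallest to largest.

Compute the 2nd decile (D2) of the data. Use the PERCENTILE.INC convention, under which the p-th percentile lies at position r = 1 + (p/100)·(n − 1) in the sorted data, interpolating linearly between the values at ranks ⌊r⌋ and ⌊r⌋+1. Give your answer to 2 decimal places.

256.80

n = 13.
r = 1 + (20/100)·(13 − 1) = 1 + 2.4 = 3.4.
Rank 3 is 256 and rank 4 is 258.
Interpolate: 256 + 0.4·(258 − 256) = 256 + 0.4·2 = 256.8.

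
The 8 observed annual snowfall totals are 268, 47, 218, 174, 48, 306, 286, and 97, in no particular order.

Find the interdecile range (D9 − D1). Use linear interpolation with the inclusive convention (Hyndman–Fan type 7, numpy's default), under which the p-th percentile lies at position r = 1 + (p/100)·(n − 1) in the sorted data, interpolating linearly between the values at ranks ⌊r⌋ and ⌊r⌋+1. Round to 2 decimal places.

244.30

Sorted: 47, 48, 97, 174, 218, 268, 286, 306.
n = 8.
P10: r = 1.7; ranks 1–2 are 47, 48; interpolating gives 47.7.
P90: r = 7.3; ranks 7–8 are 286, 306; interpolating gives 292.
Difference: 292 − 47.7 = 244.3.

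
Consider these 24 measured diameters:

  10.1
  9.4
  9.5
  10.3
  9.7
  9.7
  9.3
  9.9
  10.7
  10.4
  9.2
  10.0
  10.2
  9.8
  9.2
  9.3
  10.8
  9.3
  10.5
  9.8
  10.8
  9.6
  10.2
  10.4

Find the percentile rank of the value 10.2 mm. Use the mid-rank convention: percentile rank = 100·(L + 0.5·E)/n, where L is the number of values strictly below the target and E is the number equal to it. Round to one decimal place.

66.7

Sorted: 9.2, 9.2, 9.3, 9.3, 9.3, 9.4, 9.5, 9.6, 9.7, 9.7, 9.8, 9.8, 9.9, 10.0, 10.1, 10.2, 10.2, 10.3, 10.4, 10.4, 10.5, 10.7, 10.8, 10.8.
Count below 10.2: L = 15; count equal: E = 2; n = 24.
Percentile rank = 100·(15 + 0.5·2)/24 = 100·16/24 = 66.67.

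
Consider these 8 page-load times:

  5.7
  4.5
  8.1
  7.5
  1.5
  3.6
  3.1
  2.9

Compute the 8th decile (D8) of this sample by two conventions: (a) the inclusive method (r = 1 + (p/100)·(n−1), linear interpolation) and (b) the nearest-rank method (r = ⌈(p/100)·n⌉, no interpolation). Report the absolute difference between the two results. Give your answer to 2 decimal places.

Sorted: 1.5, 2.9, 3.1, 3.6, 4.5, 5.7, 7.5, 8.1.
n = 8.
(a) r = 6.6; between ranks 6 (5.7) and 7 (7.5): 6.78.
(b) the nearest-rank method: rank 7 → 7.5.
|6.78 − 7.5| = 0.72.

0.72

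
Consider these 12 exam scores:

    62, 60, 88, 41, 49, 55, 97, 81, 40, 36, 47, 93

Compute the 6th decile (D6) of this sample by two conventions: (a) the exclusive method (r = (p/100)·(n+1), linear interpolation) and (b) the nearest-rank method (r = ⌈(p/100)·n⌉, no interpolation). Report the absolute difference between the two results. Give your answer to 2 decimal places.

0.40

Sorted: 36, 40, 41, 47, 49, 55, 60, 62, 81, 88, 93, 97.
n = 12.
(a) r = 7.8; between ranks 7 (60) and 8 (62): 61.6.
(b) the nearest-rank method: rank 8 → 62.
|61.6 − 62| = 0.4.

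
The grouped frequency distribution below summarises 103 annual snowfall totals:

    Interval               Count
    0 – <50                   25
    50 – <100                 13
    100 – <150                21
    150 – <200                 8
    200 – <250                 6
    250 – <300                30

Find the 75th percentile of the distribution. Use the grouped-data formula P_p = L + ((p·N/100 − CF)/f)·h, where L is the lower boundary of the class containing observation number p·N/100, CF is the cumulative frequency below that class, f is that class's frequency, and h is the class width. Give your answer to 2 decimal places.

257.08

N = 103; target position k = 75/100 · 103 = 77.25.
Cumulative frequencies: 25, 38, 59, 67, 73, 103.
Observation 77.25 falls in the class 250 – <300.
L = 250, CF = 73, f = 30, h = 50.
P75 = 250 + ((77.25 − 73)/30)·50 = 250 + 7.08333 = 257.083.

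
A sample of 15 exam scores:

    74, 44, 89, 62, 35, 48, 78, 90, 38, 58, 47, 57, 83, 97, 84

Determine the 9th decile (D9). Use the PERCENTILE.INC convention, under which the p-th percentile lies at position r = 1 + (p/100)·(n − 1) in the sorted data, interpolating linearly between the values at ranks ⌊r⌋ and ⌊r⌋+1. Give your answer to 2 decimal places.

Sorted: 35, 38, 44, 47, 48, 57, 58, 62, 74, 78, 83, 84, 89, 90, 97.
n = 15.
r = 1 + (90/100)·(15 − 1) = 1 + 12.6 = 13.6.
Rank 13 is 89 and rank 14 is 90.
Interpolate: 89 + 0.6·(90 − 89) = 89 + 0.6·1 = 89.6.

89.60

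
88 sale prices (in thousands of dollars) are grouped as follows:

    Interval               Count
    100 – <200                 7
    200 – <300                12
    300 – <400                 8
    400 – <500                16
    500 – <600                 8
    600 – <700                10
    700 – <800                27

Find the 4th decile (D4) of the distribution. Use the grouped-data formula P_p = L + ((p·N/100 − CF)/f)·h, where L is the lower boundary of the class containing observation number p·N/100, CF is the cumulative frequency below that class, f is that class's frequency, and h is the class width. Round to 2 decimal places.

451.25

N = 88; target position k = 40/100 · 88 = 35.2.
Cumulative frequencies: 7, 19, 27, 43, 51, 61, 88.
Observation 35.2 falls in the class 400 – <500.
L = 400, CF = 27, f = 16, h = 100.
P40 = 400 + ((35.2 − 27)/16)·100 = 400 + 51.25 = 451.25.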